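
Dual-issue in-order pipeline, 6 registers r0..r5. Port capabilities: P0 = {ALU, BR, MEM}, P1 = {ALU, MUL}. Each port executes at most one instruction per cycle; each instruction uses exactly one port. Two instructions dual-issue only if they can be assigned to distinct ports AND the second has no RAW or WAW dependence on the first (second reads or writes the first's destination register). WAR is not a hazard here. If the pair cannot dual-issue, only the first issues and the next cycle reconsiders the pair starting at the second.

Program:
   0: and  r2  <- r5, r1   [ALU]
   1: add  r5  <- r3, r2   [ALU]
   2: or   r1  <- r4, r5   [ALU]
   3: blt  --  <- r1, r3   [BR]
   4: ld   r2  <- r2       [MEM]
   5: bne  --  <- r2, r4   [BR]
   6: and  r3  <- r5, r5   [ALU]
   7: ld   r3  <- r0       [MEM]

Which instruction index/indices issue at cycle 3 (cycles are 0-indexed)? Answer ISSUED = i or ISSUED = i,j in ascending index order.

ISSUED = 3

#0 head=0: and.ALU i0 RAW r2
#1 head=1: add.ALU i1 RAW r5
#2 head=2: or.ALU i2 RAW r1
#3 head=3: blt.BR i3 no-port BR/MEM
#4 head=4: ld.MEM i4 no-port MEM/BR
#5 head=5: bne.BR/and.ALU i5+i6 dual
#6 head=7: ld.MEM i7 tail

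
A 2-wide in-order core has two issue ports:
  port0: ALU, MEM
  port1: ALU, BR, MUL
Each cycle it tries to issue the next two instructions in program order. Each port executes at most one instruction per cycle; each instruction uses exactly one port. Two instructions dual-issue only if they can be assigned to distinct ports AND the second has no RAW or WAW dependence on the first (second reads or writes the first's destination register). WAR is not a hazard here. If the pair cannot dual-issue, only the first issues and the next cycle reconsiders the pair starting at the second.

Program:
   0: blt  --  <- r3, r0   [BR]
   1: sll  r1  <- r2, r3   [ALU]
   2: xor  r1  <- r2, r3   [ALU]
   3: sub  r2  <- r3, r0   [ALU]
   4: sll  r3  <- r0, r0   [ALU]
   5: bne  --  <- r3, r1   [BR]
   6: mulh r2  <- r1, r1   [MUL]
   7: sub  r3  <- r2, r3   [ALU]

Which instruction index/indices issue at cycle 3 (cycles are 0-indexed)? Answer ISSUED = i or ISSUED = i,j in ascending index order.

#0 head=0: blt.BR/sll.ALU i0,i1 pair
#1 head=2: xor.ALU/sub.ALU i2,i3 pair
#2 head=4: sll.ALU i4 RAW r3
#3 head=5: bne.BR i5 no-port BR/MUL
#4 head=6: mulh.MUL i6 RAW r2
#5 head=7: sub.ALU i7 tail

ISSUED = 5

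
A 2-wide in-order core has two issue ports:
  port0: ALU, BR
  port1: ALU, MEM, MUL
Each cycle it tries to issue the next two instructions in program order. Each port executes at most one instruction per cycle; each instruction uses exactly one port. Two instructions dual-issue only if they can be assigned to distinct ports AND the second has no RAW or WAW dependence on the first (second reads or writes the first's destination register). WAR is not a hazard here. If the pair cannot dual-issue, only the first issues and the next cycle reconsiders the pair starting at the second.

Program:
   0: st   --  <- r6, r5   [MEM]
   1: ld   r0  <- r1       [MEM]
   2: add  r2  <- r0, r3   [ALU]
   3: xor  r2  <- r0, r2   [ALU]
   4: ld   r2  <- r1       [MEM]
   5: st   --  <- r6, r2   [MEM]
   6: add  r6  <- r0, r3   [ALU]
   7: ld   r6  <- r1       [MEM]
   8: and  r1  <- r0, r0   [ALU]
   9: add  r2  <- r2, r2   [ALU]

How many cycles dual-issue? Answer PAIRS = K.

#0 head=0: st.MEM i0 no-port MEM/MEM
#1 head=1: ld.MEM i1 RAW r0
#2 head=2: add.ALU i2 RAW+WAW r2
#3 head=3: xor.ALU i3 WAW r2
#4 head=4: ld.MEM i4 no-port MEM/MEM
#5 head=5: st.MEM add.ALU i5+i6 dual
#6 head=7: ld.MEM and.ALU i7+i8 dual
#7 head=9: add.ALU i9 tail

PAIRS = 2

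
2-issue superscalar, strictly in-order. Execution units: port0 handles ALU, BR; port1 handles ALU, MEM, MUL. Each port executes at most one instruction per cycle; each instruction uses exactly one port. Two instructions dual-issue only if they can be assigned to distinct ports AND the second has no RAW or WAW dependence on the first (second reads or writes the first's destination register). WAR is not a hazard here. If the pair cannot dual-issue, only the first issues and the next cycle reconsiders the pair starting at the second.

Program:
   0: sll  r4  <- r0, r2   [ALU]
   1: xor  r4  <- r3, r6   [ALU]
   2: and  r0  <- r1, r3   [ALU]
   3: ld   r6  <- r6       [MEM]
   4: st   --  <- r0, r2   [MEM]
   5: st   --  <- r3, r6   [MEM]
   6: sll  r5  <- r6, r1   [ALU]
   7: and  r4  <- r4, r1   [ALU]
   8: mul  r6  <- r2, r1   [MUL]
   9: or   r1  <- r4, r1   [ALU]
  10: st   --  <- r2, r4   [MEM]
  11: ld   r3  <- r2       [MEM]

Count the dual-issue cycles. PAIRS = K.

t=0 i0:sll ; WAW r4
t=1 i1,i2:xor and ; pair
t=2 i3:ld ; no-port MEM/MEM
t=3 i4:st ; no-port MEM/MEM
t=4 i5,i6:st sll ; pair
t=5 i7,i8:and mul ; pair
t=6 i9,i10:or st ; pair
t=7 i11:ld ; tail

PAIRS = 4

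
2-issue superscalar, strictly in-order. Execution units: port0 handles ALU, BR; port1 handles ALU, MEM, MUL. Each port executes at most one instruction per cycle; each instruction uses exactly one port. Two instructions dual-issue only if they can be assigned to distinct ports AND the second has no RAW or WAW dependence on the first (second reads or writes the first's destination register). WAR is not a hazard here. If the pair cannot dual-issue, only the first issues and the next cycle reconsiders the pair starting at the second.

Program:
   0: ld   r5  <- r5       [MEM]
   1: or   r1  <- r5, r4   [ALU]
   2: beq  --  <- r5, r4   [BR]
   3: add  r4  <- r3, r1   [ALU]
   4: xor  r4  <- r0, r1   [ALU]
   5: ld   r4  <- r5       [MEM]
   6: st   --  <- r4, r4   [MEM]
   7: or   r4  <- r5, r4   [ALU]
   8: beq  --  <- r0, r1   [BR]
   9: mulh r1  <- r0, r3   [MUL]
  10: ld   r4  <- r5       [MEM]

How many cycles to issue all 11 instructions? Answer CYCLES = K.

CYCLES = 8

  cy0 -> i0 (ld) RAW r5
  cy1 -> i1,i2 (or beq) dual
  cy2 -> i3 (add) WAW r4
  cy3 -> i4 (xor) WAW r4
  cy4 -> i5 (ld) no-port MEM/MEM
  cy5 -> i6,i7 (st or) dual
  cy6 -> i8,i9 (beq mulh) dual
  cy7 -> i10 (ld) tail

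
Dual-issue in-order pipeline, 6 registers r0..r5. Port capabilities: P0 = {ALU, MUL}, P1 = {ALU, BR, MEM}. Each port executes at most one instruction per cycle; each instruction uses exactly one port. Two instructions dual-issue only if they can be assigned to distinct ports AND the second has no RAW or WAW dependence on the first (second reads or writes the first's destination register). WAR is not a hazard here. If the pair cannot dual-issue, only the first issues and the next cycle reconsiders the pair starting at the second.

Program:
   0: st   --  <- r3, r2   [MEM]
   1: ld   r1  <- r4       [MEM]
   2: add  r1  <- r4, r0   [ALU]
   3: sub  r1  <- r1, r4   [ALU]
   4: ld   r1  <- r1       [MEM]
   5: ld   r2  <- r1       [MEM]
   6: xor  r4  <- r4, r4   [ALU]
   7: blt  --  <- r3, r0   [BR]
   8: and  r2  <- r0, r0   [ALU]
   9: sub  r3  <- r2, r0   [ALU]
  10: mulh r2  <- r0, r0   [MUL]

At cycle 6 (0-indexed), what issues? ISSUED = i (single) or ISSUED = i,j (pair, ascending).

ISSUED = 7,8

  cy0 -> i0 (st) no-port MEM/MEM
  cy1 -> i1 (ld) WAW r1
  cy2 -> i2 (add) RAW+WAW r1
  cy3 -> i3 (sub) RAW+WAW r1
  cy4 -> i4 (ld) no-port MEM/MEM
  cy5 -> i5/i6 (ld xor) 2-wide
  cy6 -> i7/i8 (blt and) 2-wide
  cy7 -> i9/i10 (sub mulh) 2-wide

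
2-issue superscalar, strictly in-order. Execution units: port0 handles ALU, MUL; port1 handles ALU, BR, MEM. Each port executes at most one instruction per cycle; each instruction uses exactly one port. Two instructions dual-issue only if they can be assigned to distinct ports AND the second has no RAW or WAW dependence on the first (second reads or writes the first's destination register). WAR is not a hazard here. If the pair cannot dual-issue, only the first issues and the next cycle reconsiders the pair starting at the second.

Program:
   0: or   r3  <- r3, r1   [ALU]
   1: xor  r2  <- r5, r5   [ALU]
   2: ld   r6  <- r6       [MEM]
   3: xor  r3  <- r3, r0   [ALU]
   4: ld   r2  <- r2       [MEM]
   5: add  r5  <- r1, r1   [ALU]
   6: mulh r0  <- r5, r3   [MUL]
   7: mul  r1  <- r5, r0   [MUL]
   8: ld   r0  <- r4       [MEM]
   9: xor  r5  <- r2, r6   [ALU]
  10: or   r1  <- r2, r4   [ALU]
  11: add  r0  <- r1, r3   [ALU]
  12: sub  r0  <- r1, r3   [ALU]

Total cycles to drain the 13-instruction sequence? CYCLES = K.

CYCLES = 8

  cy0 -> i0/i1 (or.ALU xor.ALU) pair
  cy1 -> i2/i3 (ld.MEM xor.ALU) pair
  cy2 -> i4/i5 (ld.MEM add.ALU) pair
  cy3 -> i6 (mulh.MUL) no-port MUL/MUL
  cy4 -> i7/i8 (mul.MUL ld.MEM) pair
  cy5 -> i9/i10 (xor.ALU or.ALU) pair
  cy6 -> i11 (add.ALU) WAW r0
  cy7 -> i12 (sub.ALU) tail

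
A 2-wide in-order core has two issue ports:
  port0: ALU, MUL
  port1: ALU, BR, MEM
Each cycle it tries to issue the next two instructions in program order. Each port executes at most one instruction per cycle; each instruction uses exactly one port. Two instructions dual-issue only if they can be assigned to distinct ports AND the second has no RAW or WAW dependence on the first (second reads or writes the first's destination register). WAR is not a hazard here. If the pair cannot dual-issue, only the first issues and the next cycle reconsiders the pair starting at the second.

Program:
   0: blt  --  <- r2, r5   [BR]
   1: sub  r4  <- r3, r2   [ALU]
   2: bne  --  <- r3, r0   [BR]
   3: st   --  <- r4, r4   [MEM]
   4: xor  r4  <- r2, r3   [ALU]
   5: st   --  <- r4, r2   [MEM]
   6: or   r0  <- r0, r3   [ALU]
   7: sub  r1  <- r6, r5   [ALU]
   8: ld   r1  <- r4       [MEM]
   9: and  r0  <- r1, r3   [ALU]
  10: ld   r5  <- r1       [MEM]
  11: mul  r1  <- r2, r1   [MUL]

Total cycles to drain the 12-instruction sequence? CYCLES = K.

CYCLES = 8

c0: i0+i1 blt.BR sub.ALU  dual
c1: i2 bne.BR  no-port BR/MEM
c2: i3+i4 st.MEM xor.ALU  dual
c3: i5+i6 st.MEM or.ALU  dual
c4: i7 sub.ALU  WAW r1
c5: i8 ld.MEM  RAW r1
c6: i9+i10 and.ALU ld.MEM  dual
c7: i11 mul.MUL  tail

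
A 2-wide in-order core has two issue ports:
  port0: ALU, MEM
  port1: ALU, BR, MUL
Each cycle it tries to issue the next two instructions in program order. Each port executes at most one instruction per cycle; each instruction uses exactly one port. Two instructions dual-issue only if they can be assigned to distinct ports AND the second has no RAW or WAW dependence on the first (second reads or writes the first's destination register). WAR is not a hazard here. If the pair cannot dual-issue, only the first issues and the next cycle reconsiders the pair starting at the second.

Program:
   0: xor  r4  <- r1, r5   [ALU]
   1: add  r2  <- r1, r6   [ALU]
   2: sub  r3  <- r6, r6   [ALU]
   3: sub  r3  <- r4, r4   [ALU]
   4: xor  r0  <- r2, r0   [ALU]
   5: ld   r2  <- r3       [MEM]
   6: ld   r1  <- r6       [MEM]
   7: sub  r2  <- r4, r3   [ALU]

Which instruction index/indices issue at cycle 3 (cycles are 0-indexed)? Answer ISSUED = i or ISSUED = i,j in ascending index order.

0. xor.ALU/add.ALU @i0&i1  | pair
1. sub.ALU @i2  | WAW r3
2. sub.ALU/xor.ALU @i3&i4  | pair
3. ld.MEM @i5  | no-port MEM/MEM
4. ld.MEM/sub.ALU @i6&i7  | pair

ISSUED = 5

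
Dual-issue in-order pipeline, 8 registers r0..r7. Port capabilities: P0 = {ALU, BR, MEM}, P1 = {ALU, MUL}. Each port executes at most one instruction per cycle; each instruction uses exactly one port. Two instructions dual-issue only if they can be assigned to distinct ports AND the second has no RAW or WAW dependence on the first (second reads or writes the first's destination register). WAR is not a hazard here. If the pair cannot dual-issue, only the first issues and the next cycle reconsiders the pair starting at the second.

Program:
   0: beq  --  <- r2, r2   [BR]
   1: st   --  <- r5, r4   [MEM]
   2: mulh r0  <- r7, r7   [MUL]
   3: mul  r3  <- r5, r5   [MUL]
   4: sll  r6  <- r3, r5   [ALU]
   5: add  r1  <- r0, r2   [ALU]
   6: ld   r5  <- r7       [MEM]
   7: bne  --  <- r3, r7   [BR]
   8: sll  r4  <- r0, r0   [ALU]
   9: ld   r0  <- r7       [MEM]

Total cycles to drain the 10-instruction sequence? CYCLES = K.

c0: i0 beq  no-port BR/MEM
c1: i1+i2 st/mulh  dual
c2: i3 mul  RAW r3
c3: i4+i5 sll/add  dual
c4: i6 ld  no-port MEM/BR
c5: i7+i8 bne/sll  dual
c6: i9 ld  tail

CYCLES = 7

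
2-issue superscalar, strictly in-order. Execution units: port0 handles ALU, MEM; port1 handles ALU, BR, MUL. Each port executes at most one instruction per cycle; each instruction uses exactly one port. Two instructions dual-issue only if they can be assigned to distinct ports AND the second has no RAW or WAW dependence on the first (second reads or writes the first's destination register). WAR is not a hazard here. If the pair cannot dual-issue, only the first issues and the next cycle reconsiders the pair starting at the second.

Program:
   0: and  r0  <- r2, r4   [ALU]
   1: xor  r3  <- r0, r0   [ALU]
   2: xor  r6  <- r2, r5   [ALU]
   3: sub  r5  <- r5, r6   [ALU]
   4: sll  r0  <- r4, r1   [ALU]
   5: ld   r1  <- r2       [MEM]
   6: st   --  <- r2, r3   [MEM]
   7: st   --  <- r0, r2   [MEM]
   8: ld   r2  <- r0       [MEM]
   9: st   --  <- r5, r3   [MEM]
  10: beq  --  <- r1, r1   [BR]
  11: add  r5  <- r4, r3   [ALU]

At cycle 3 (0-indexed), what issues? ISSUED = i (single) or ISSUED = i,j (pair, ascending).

ISSUED = 5

0. and @i0  | RAW r0
1. xor xor @i1,i2  | dual
2. sub sll @i3,i4  | dual
3. ld @i5  | no-port MEM/MEM
4. st @i6  | no-port MEM/MEM
5. st @i7  | no-port MEM/MEM
6. ld @i8  | no-port MEM/MEM
7. st beq @i9,i10  | dual
8. add @i11  | tail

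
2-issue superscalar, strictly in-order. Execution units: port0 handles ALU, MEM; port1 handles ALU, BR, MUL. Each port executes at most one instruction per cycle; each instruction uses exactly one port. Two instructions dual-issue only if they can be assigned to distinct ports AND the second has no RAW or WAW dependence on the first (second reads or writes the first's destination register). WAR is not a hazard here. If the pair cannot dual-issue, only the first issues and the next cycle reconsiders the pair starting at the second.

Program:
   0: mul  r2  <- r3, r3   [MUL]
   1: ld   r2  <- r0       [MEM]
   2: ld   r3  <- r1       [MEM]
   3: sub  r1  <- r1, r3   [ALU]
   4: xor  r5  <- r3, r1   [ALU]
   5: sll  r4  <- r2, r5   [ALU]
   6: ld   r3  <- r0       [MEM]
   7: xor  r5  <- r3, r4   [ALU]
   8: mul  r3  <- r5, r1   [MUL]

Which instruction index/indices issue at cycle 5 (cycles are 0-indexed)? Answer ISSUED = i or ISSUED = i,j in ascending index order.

ISSUED = 5,6

c0: i0 mul  WAW r2
c1: i1 ld  no-port MEM/MEM
c2: i2 ld  RAW r3
c3: i3 sub  RAW r1
c4: i4 xor  RAW r5
c5: i5&i6 sll+ld  pair
c6: i7 xor  RAW r5
c7: i8 mul  tail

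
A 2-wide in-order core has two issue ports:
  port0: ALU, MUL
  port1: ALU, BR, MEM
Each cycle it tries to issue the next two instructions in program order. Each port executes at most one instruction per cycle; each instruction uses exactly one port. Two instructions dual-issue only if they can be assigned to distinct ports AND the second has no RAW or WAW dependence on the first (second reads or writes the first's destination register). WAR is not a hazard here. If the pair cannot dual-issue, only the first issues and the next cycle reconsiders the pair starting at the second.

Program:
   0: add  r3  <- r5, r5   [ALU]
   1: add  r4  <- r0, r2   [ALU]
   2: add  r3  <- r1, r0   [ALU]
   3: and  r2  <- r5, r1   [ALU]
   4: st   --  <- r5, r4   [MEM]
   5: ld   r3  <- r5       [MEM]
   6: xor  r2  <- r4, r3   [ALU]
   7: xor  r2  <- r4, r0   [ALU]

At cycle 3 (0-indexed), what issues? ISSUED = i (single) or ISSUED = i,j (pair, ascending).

ISSUED = 5

0. add+add @i0+i1  | pair
1. add+and @i2+i3  | pair
2. st @i4  | no-port MEM/MEM
3. ld @i5  | RAW r3
4. xor @i6  | WAW r2
5. xor @i7  | tail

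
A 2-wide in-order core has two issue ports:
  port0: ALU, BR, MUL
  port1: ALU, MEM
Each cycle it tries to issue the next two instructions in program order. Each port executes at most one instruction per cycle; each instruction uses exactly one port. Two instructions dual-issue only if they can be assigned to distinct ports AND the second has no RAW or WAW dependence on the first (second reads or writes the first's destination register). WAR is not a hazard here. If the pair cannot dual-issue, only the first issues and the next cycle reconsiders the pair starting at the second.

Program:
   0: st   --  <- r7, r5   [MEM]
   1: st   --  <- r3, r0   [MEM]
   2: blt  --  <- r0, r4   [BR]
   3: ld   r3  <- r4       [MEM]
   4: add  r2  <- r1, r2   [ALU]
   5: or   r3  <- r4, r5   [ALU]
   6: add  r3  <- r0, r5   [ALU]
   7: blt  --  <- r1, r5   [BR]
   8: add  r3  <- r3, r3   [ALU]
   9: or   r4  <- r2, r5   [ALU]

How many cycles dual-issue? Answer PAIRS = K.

PAIRS = 4

  cy0 -> i0 (st.MEM) no-port MEM/MEM
  cy1 -> i1+i2 (st.MEM+blt.BR) pair
  cy2 -> i3+i4 (ld.MEM+add.ALU) pair
  cy3 -> i5 (or.ALU) WAW r3
  cy4 -> i6+i7 (add.ALU+blt.BR) pair
  cy5 -> i8+i9 (add.ALU+or.ALU) pair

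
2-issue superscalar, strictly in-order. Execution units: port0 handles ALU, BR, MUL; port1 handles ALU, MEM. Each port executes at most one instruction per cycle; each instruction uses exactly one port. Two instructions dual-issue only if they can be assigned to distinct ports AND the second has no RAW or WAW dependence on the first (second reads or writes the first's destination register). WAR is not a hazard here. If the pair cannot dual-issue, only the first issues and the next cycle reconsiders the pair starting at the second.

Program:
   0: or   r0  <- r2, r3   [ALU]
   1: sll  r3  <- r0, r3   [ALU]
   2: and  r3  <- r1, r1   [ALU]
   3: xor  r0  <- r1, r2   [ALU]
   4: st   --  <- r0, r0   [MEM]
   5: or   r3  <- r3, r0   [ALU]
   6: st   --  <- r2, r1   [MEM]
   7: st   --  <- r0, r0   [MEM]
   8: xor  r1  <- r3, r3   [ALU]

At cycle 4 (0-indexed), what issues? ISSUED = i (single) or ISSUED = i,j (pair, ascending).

[0] i0  or.ALU  -- RAW r0
[1] i1  sll.ALU  -- WAW r3
[2] i2+i3  and.ALU+xor.ALU  -- dual
[3] i4+i5  st.MEM+or.ALU  -- dual
[4] i6  st.MEM  -- no-port MEM/MEM
[5] i7+i8  st.MEM+xor.ALU  -- dual

ISSUED = 6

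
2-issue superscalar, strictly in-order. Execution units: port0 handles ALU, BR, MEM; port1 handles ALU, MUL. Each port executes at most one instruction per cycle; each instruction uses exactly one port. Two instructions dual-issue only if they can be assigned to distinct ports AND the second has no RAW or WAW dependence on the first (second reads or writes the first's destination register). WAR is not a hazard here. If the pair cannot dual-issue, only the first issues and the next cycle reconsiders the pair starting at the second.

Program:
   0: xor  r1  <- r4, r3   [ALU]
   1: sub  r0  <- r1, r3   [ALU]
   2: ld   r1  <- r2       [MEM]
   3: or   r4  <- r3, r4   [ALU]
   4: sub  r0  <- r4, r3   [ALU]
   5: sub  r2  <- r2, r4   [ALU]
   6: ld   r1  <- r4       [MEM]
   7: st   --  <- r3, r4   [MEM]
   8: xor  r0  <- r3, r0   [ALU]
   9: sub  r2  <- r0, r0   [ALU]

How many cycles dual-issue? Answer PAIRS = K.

PAIRS = 3

[0] i0  xor.ALU  -- RAW r1
[1] i1&i2  sub.ALU;ld.MEM  -- pair
[2] i3  or.ALU  -- RAW r4
[3] i4&i5  sub.ALU;sub.ALU  -- pair
[4] i6  ld.MEM  -- no-port MEM/MEM
[5] i7&i8  st.MEM;xor.ALU  -- pair
[6] i9  sub.ALU  -- tail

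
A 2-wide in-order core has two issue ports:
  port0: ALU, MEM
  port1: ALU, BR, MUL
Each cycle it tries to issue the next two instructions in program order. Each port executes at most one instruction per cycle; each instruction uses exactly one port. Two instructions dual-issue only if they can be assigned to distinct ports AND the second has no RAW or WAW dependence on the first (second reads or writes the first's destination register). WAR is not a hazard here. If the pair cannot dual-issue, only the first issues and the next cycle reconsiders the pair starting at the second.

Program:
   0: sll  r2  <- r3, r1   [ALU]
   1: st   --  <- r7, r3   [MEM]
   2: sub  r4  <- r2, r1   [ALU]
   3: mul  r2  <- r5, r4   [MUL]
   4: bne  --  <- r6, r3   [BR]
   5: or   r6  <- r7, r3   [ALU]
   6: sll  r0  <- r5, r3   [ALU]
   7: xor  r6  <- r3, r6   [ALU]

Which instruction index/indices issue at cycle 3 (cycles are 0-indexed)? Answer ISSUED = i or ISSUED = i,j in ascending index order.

ISSUED = 4,5

#0 head=0: sll/st i0,i1 pair
#1 head=2: sub i2 RAW r4
#2 head=3: mul i3 no-port MUL/BR
#3 head=4: bne/or i4,i5 pair
#4 head=6: sll/xor i6,i7 pair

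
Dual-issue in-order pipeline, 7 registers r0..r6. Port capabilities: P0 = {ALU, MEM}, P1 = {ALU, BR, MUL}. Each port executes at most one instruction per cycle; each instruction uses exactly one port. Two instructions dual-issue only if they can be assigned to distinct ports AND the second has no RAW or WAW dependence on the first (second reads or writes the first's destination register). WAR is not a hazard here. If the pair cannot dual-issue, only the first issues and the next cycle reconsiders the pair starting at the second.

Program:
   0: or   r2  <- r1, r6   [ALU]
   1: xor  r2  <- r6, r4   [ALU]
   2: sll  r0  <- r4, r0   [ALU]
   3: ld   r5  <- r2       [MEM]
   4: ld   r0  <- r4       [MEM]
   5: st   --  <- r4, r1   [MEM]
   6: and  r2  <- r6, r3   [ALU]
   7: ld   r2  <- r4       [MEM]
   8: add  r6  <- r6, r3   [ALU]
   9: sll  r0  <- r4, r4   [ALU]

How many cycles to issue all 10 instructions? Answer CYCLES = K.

[0] i0  or  -- WAW r2
[1] i1,i2  xor/sll  -- dual
[2] i3  ld  -- no-port MEM/MEM
[3] i4  ld  -- no-port MEM/MEM
[4] i5,i6  st/and  -- dual
[5] i7,i8  ld/add  -- dual
[6] i9  sll  -- tail

CYCLES = 7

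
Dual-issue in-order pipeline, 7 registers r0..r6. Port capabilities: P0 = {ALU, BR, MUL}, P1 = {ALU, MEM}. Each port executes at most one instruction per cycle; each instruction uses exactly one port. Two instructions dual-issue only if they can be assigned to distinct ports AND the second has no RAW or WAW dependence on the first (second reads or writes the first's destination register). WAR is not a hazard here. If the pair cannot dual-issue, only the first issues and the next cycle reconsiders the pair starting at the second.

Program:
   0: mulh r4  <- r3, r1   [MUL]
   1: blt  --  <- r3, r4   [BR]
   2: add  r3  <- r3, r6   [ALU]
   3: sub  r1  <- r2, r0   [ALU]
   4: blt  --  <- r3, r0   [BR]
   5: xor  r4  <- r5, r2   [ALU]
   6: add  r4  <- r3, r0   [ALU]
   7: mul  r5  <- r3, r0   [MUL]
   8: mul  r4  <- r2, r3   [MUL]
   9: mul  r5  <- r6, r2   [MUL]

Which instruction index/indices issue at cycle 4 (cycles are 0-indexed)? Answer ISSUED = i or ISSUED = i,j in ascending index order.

ISSUED = 6,7

0. mulh @i0  | no-port MUL/BR
1. blt add @i1&i2  | pair
2. sub blt @i3&i4  | pair
3. xor @i5  | WAW r4
4. add mul @i6&i7  | pair
5. mul @i8  | no-port MUL/MUL
6. mul @i9  | tail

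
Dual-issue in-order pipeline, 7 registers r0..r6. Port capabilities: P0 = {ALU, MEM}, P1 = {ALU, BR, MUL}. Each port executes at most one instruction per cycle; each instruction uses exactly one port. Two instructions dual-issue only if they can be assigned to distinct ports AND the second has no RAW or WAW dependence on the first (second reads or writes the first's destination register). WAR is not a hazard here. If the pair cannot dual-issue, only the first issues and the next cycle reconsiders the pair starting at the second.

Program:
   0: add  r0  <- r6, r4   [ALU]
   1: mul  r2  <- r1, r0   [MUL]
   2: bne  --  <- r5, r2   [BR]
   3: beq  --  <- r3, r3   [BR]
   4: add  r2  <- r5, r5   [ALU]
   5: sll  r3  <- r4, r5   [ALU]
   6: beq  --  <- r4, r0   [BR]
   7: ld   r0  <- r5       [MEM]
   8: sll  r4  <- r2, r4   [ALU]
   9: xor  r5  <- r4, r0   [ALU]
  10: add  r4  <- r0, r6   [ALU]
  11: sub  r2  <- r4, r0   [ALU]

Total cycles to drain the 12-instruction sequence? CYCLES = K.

#0 head=0: add.ALU i0 RAW r0
#1 head=1: mul.MUL i1 no-port MUL/BR
#2 head=2: bne.BR i2 no-port BR/BR
#3 head=3: beq.BR/add.ALU i3&i4 dual
#4 head=5: sll.ALU/beq.BR i5&i6 dual
#5 head=7: ld.MEM/sll.ALU i7&i8 dual
#6 head=9: xor.ALU/add.ALU i9&i10 dual
#7 head=11: sub.ALU i11 tail

CYCLES = 8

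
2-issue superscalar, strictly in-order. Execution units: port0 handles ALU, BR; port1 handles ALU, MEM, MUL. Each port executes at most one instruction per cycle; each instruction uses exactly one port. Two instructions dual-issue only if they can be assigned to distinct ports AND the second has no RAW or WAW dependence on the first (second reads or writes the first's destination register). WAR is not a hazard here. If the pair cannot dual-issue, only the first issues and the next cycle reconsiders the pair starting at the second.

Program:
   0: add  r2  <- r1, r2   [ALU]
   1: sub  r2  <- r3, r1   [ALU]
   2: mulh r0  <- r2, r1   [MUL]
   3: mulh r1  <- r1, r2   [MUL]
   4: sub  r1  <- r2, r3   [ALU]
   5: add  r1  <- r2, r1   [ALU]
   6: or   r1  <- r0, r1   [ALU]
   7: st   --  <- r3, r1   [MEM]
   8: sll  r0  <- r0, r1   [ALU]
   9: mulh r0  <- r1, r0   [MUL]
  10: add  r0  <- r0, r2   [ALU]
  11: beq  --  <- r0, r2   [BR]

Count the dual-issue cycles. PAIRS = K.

#0 head=0: add i0 WAW r2
#1 head=1: sub i1 RAW r2
#2 head=2: mulh i2 no-port MUL/MUL
#3 head=3: mulh i3 WAW r1
#4 head=4: sub i4 RAW+WAW r1
#5 head=5: add i5 RAW+WAW r1
#6 head=6: or i6 RAW r1
#7 head=7: st sll i7/i8 2-wide
#8 head=9: mulh i9 RAW+WAW r0
#9 head=10: add i10 RAW r0
#10 head=11: beq i11 tail

PAIRS = 1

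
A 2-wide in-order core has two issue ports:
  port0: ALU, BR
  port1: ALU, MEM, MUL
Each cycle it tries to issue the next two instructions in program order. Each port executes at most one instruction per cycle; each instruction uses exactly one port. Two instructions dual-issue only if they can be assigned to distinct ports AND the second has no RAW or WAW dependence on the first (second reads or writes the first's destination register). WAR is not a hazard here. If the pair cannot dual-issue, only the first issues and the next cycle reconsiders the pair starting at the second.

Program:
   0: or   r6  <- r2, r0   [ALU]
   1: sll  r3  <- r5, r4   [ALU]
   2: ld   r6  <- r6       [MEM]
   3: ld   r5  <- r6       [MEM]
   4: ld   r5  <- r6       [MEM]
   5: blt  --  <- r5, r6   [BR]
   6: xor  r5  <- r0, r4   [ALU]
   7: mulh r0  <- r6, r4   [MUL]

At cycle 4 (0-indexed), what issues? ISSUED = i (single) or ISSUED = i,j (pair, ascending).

ISSUED = 5,6

  cy0 -> i0/i1 (or.ALU+sll.ALU) pair
  cy1 -> i2 (ld.MEM) no-port MEM/MEM
  cy2 -> i3 (ld.MEM) no-port MEM/MEM
  cy3 -> i4 (ld.MEM) RAW r5
  cy4 -> i5/i6 (blt.BR+xor.ALU) pair
  cy5 -> i7 (mulh.MUL) tail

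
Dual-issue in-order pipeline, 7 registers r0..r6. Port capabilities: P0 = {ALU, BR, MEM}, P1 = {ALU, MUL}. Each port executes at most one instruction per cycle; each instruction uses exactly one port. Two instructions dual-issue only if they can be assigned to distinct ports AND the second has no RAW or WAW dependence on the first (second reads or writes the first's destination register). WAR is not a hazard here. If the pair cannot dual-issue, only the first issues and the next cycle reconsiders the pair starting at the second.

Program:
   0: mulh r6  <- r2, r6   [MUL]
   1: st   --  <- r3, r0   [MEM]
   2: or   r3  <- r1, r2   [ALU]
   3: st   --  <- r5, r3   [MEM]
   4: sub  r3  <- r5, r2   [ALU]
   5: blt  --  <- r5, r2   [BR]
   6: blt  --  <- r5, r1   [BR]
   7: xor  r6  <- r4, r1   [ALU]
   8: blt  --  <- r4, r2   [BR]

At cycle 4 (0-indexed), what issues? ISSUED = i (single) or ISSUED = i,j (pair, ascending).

t=0 i0/i1:mulh+st ; pair
t=1 i2:or ; RAW r3
t=2 i3/i4:st+sub ; pair
t=3 i5:blt ; no-port BR/BR
t=4 i6/i7:blt+xor ; pair
t=5 i8:blt ; tail

ISSUED = 6,7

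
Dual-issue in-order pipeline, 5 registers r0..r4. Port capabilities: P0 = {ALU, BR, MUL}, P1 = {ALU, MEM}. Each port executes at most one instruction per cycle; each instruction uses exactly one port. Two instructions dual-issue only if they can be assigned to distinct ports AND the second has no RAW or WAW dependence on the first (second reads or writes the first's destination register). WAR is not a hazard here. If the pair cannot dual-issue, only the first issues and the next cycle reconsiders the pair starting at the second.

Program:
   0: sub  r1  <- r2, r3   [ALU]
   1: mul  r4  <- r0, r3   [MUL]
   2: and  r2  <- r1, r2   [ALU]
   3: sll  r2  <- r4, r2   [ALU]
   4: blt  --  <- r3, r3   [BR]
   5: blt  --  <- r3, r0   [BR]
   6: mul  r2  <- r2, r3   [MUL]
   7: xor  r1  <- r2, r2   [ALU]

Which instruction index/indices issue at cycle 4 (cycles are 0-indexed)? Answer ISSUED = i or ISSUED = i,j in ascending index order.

ISSUED = 6

  cy0 -> i0+i1 (sub.ALU/mul.MUL) 2-wide
  cy1 -> i2 (and.ALU) RAW+WAW r2
  cy2 -> i3+i4 (sll.ALU/blt.BR) 2-wide
  cy3 -> i5 (blt.BR) no-port BR/MUL
  cy4 -> i6 (mul.MUL) RAW r2
  cy5 -> i7 (xor.ALU) tail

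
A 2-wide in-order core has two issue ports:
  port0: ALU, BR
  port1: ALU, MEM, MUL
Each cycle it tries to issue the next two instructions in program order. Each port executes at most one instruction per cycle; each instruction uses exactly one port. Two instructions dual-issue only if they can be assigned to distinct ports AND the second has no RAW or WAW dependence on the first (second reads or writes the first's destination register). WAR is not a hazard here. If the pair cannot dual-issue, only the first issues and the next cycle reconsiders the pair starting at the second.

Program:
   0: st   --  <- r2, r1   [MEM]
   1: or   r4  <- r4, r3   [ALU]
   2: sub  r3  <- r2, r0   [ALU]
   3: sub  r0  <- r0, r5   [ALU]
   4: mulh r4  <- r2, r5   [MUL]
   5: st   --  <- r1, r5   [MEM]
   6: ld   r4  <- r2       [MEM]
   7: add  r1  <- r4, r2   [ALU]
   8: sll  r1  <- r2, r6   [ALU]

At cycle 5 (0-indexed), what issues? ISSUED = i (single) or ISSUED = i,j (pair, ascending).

c0: i0+i1 st/or  pair
c1: i2+i3 sub/sub  pair
c2: i4 mulh  no-port MUL/MEM
c3: i5 st  no-port MEM/MEM
c4: i6 ld  RAW r4
c5: i7 add  WAW r1
c6: i8 sll  tail

ISSUED = 7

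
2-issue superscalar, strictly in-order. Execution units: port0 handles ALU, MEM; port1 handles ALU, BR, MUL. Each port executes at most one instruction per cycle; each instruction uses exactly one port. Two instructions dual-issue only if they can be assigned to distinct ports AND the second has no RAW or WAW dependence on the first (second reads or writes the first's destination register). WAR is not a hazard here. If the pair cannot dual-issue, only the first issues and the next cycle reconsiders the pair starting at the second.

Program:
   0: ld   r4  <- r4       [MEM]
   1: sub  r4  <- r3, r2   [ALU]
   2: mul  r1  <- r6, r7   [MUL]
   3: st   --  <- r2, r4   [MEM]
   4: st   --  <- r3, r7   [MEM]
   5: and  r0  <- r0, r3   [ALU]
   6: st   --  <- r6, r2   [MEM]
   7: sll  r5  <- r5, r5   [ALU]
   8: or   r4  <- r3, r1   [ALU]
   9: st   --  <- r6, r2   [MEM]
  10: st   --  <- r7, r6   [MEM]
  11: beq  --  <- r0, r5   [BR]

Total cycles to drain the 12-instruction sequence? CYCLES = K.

CYCLES = 7

t=0 i0:ld ; WAW r4
t=1 i1+i2:sub/mul ; pair
t=2 i3:st ; no-port MEM/MEM
t=3 i4+i5:st/and ; pair
t=4 i6+i7:st/sll ; pair
t=5 i8+i9:or/st ; pair
t=6 i10+i11:st/beq ; pair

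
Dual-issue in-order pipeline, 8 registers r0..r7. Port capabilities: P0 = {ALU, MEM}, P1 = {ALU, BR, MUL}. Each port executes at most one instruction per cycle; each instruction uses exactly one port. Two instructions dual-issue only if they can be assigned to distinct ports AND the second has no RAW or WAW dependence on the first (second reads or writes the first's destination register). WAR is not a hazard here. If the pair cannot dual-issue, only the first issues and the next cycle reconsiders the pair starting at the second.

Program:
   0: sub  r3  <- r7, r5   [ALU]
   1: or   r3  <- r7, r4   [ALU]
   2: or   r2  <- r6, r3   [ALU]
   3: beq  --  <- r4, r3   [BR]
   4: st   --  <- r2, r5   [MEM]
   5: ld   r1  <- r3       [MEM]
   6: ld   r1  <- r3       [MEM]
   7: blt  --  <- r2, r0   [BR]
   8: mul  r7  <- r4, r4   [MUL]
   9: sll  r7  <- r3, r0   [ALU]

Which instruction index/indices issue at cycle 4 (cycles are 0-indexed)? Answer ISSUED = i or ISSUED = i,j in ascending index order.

ISSUED = 5

  cy0 -> i0 (sub.ALU) WAW r3
  cy1 -> i1 (or.ALU) RAW r3
  cy2 -> i2+i3 (or.ALU beq.BR) pair
  cy3 -> i4 (st.MEM) no-port MEM/MEM
  cy4 -> i5 (ld.MEM) no-port MEM/MEM
  cy5 -> i6+i7 (ld.MEM blt.BR) pair
  cy6 -> i8 (mul.MUL) WAW r7
  cy7 -> i9 (sll.ALU) tail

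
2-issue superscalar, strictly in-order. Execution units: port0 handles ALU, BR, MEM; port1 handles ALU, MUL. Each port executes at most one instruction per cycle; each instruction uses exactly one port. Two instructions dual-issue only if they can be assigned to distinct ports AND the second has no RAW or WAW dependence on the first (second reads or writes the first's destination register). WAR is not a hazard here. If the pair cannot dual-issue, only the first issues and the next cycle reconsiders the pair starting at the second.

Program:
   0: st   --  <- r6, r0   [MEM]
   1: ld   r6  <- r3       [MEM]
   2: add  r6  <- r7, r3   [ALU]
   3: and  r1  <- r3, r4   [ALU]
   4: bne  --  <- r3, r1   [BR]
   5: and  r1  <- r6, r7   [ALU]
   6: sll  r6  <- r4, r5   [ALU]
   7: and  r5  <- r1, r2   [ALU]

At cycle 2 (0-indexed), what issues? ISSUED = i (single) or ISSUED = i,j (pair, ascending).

ISSUED = 2,3

[0] i0  st.MEM  -- no-port MEM/MEM
[1] i1  ld.MEM  -- WAW r6
[2] i2+i3  add.ALU/and.ALU  -- dual
[3] i4+i5  bne.BR/and.ALU  -- dual
[4] i6+i7  sll.ALU/and.ALU  -- dual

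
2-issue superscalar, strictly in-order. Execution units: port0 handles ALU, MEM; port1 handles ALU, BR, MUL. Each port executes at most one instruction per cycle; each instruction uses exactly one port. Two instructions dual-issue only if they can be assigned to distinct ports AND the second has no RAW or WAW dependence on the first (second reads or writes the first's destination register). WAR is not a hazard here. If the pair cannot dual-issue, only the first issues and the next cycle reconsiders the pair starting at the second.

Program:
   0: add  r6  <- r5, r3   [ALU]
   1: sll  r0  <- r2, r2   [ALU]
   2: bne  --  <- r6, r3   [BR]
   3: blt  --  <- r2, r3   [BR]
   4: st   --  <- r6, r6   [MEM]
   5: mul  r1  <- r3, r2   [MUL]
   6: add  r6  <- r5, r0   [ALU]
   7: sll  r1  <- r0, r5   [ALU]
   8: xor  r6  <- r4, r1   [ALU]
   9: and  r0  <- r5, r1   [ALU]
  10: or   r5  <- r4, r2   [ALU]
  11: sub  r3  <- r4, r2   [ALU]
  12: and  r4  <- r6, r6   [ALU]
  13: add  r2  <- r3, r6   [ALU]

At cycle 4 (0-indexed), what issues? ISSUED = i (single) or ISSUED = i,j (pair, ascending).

ISSUED = 7

0. add.ALU sll.ALU @i0,i1  | 2-wide
1. bne.BR @i2  | no-port BR/BR
2. blt.BR st.MEM @i3,i4  | 2-wide
3. mul.MUL add.ALU @i5,i6  | 2-wide
4. sll.ALU @i7  | RAW r1
5. xor.ALU and.ALU @i8,i9  | 2-wide
6. or.ALU sub.ALU @i10,i11  | 2-wide
7. and.ALU add.ALU @i12,i13  | 2-wide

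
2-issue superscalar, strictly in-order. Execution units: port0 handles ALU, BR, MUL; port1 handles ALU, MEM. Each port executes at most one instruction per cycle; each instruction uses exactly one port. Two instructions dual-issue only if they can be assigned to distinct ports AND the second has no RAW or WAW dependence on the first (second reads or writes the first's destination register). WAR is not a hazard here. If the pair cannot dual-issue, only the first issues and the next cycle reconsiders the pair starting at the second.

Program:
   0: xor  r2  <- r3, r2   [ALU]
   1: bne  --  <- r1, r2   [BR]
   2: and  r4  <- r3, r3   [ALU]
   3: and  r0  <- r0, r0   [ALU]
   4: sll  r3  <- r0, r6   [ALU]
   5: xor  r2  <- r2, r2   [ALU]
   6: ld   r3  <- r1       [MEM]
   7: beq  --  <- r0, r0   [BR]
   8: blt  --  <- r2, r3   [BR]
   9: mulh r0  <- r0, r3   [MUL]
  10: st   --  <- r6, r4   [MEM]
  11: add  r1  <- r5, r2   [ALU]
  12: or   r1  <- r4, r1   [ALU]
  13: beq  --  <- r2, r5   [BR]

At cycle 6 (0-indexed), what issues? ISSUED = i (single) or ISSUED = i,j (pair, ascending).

t=0 i0:xor.ALU ; RAW r2
t=1 i1/i2:bne.BR;and.ALU ; pair
t=2 i3:and.ALU ; RAW r0
t=3 i4/i5:sll.ALU;xor.ALU ; pair
t=4 i6/i7:ld.MEM;beq.BR ; pair
t=5 i8:blt.BR ; no-port BR/MUL
t=6 i9/i10:mulh.MUL;st.MEM ; pair
t=7 i11:add.ALU ; RAW+WAW r1
t=8 i12/i13:or.ALU;beq.BR ; pair

ISSUED = 9,10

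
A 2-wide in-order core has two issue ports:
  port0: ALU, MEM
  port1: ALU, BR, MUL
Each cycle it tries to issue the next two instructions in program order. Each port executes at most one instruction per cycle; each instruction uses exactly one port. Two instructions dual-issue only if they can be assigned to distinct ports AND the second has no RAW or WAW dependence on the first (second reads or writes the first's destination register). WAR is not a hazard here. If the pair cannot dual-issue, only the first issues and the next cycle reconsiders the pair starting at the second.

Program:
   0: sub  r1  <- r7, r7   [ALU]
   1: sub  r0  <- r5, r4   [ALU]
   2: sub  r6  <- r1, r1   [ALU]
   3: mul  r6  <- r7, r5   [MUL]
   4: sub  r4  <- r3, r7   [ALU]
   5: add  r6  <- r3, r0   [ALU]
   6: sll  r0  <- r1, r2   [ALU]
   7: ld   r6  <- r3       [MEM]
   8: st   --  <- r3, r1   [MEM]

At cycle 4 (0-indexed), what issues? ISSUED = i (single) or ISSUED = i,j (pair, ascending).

t=0 i0,i1:sub sub ; pair
t=1 i2:sub ; WAW r6
t=2 i3,i4:mul sub ; pair
t=3 i5,i6:add sll ; pair
t=4 i7:ld ; no-port MEM/MEM
t=5 i8:st ; tail

ISSUED = 7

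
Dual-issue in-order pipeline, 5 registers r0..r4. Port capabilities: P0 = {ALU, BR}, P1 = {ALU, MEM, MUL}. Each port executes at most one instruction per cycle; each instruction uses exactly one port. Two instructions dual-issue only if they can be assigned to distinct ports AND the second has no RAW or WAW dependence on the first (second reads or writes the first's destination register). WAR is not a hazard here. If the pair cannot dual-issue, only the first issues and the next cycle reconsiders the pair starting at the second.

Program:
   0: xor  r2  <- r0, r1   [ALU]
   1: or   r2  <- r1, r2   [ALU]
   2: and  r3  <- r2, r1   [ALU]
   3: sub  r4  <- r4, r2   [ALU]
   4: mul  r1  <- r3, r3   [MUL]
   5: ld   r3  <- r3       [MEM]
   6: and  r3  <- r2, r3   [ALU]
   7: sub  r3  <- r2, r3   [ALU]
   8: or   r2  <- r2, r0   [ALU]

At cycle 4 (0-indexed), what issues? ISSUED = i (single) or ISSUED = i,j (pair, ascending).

#0 head=0: xor.ALU i0 RAW+WAW r2
#1 head=1: or.ALU i1 RAW r2
#2 head=2: and.ALU/sub.ALU i2&i3 pair
#3 head=4: mul.MUL i4 no-port MUL/MEM
#4 head=5: ld.MEM i5 RAW+WAW r3
#5 head=6: and.ALU i6 RAW+WAW r3
#6 head=7: sub.ALU/or.ALU i7&i8 pair

ISSUED = 5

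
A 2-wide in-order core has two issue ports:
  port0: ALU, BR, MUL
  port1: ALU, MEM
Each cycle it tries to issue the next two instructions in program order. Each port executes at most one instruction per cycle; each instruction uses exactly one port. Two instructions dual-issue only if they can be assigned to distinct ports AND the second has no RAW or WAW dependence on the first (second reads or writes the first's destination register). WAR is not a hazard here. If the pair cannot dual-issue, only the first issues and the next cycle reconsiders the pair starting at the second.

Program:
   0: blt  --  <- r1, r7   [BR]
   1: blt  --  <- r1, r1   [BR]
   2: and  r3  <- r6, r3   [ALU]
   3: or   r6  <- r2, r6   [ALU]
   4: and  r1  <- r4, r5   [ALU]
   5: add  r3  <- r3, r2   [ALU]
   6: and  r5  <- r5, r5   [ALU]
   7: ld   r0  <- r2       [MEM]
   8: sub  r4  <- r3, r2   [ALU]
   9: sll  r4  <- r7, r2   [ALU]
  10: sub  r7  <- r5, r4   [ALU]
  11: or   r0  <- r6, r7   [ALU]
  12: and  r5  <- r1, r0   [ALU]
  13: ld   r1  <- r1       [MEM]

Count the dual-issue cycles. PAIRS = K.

0. blt @i0  | no-port BR/BR
1. blt and @i1/i2  | dual
2. or and @i3/i4  | dual
3. add and @i5/i6  | dual
4. ld sub @i7/i8  | dual
5. sll @i9  | RAW r4
6. sub @i10  | RAW r7
7. or @i11  | RAW r0
8. and ld @i12/i13  | dual

PAIRS = 5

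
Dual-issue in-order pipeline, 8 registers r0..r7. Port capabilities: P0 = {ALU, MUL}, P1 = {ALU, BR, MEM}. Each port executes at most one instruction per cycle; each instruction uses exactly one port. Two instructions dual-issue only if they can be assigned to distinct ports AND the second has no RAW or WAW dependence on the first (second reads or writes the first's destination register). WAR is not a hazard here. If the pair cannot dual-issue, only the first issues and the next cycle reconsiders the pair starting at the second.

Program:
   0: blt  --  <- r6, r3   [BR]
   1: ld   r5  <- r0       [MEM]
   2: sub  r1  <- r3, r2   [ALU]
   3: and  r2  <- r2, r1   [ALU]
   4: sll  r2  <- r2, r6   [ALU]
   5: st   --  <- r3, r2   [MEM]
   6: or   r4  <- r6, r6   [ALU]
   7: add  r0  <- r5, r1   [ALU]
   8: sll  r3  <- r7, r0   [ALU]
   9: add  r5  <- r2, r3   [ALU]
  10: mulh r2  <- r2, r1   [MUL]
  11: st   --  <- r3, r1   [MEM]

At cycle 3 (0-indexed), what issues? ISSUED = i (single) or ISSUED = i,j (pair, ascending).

ISSUED = 4

c0: i0 blt  no-port BR/MEM
c1: i1+i2 ld sub  2-wide
c2: i3 and  RAW+WAW r2
c3: i4 sll  RAW r2
c4: i5+i6 st or  2-wide
c5: i7 add  RAW r0
c6: i8 sll  RAW r3
c7: i9+i10 add mulh  2-wide
c8: i11 st  tail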